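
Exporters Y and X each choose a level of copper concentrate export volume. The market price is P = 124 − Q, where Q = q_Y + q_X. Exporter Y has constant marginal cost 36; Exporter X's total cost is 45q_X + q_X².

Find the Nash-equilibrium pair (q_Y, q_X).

Exporter Y's profit: π = q_Y(124 − (q_Y + q_X)) − 36q_Y.
∂π/∂q_Y = 88 − 2q_Y − q_X = 0, so q_Y = 44 − 0.5q_X.
For X: ∂π/∂q_X = 79 − 4q_X − q_Y = 0 ⇒ q_X = 19.75 − 0.25q_Y.
Plugging q_X into Y's best response: q_Y = 44 − 0.5(19.75 − 0.25q_Y) ⇒ 0.875q_Y = 34.125, so q_Y = 39.
Then q_X = 19.75 − 0.25·39 = 10.

39, 10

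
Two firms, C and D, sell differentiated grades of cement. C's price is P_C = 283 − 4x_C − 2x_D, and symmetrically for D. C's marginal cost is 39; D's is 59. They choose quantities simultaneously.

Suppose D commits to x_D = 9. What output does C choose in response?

28.25

Firm C's profit: π = x_C(283 − 4x_C − 2x_D) − 39x_C.
∂π/∂x_C = 244 − 8x_C − 2x_D = 0 ⇒ x_C = 30.5 − 0.25x_D.
At x_D = 9: x_C = 30.5 − 0.25·9 = 28.25.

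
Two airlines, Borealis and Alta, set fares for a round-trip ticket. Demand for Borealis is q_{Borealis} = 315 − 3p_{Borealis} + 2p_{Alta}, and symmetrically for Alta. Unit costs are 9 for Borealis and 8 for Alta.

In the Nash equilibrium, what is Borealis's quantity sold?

228.9375

Borealis's profit: π = (p_{Borealis} − 9)(315 − 3p_{Borealis} + 2p_{Alta}).
∂π/∂p_{Borealis} = 342 − 6p_{Borealis} + 2p_{Alta} = 0 ⇒ p_{Borealis} = 57 + (1/3)p_{Alta}.
Similarly p_{Alta} = 56.5 + (1/3)p_{Borealis}.
Substituting the second reaction function into the first: p_{Borealis} = 57 + (1/3)(56.5 + (1/3)p_{Borealis}), which gives (8/9)p_{Borealis} = 455/6 ⇒ p_{Borealis} = 85.3125.
Then p_{Alta} = 56.5 + (1/3)·85.3125 = 84.9375.
q_{Borealis} = 315 − 3·85.3125 + 2·84.9375 = 228.9375.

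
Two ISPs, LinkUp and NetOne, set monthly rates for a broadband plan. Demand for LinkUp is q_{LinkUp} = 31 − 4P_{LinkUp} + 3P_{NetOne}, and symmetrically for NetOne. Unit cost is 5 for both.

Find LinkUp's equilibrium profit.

108.16

LinkUp's profit: π = (P_{LinkUp} − 5)(31 − 4P_{LinkUp} + 3P_{NetOne}).
∂π/∂P_{LinkUp} = 51 − 8P_{LinkUp} + 3P_{NetOne} = 0 ⇒ P_{LinkUp} = 6.375 + 0.375P_{NetOne}.
By symmetry P_{NetOne} = P_{LinkUp}; substituting into the reaction function, 0.625P_{LinkUp} = 6.375 and P_{LinkUp} = 10.2.
q_{LinkUp} = 31 − 4·10.2 + 3·10.2 = 20.8.
Profit = (10.2 − 5)·20.8 = 108.16.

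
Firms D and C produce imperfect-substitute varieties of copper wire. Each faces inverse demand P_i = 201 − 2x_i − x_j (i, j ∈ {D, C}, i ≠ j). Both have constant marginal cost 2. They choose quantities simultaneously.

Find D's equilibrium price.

81.6

Firm D's profit: π = x_D(201 − 2x_D − x_C) − 2x_D.
∂π/∂x_D = 199 − 4x_D − x_C = 0 ⇒ x_D = 49.75 − 0.25x_C.
Setting x_D = x_C in the reaction function: x_D = 49.75 − 0.25x_D, so x_D = 49.75 / 1.25 = 39.8.
P_D = 201 − 2·39.8 − 39.8 = 81.6.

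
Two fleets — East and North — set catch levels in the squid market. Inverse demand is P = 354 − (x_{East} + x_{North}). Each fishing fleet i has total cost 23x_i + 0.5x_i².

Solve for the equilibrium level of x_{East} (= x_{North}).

Fishing fleet East's profit: π = x_{East}(354 − (x_{East} + x_{North})) − 23x_{East} − 0.5x_{East}².
∂π/∂x_{East} = 331 − 3x_{East} − x_{North} = 0, so x_{East} = 331/3 − (1/3)x_{North}.
The game is symmetric, so in equilibrium x_{North} = x_{East}: the reaction function gives (4/3)x_{East} = 331/3, hence x_{East} = 82.75.

82.75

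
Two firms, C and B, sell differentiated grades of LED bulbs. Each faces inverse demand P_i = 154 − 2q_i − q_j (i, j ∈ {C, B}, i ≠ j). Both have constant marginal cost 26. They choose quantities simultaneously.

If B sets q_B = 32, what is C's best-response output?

24

Firm C's profit: π = q_C(154 − 2q_C − q_B) − 26q_C.
∂π/∂q_C = 128 − 4q_C − q_B = 0 ⇒ q_C = 32 − 0.25q_B.
At q_B = 32: q_C = 32 − 0.25·32 = 24.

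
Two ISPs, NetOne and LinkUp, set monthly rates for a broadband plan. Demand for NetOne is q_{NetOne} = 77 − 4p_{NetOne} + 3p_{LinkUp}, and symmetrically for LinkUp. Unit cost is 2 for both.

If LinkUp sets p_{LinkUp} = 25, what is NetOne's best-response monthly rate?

NetOne's profit: π = (p_{NetOne} − 2)(77 − 4p_{NetOne} + 3p_{LinkUp}).
∂π/∂p_{NetOne} = 85 − 8p_{NetOne} + 3p_{LinkUp} = 0 ⇒ p_{NetOne} = 10.625 + 0.375p_{LinkUp}.
At p_{LinkUp} = 25: p_{NetOne} = 10.625 + 0.375·25 = 20.

20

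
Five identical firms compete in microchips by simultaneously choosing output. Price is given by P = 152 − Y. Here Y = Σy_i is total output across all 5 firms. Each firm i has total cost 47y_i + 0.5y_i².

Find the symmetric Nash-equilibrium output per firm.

A representative firm's profit is π_i = y_i(152 − Y) − 47y_i − 0.5y_i², with Y = y_i + Σ_{j≠i} y_j.
First-order condition: 105 − 3y_i − Σ_{j≠i} y_j = 0.
With identical firms, set every y_j = y: then 105 − 3y − 4y = 0, i.e. y = 105/7 = 15.

15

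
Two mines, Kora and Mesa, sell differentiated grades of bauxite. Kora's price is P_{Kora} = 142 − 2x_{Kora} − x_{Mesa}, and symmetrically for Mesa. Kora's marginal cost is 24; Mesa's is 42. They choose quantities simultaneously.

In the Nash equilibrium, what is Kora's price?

73.6

Mine Kora's profit: π = x_{Kora}(142 − 2x_{Kora} − x_{Mesa}) − 24x_{Kora}.
∂π/∂x_{Kora} = 118 − 4x_{Kora} − x_{Mesa} = 0 ⇒ x_{Kora} = 29.5 − 0.25x_{Mesa}.
Similarly x_{Mesa} = 25 − 0.25x_{Kora}.
Plugging x_{Mesa} into Kora's best response: x_{Kora} = 29.5 − 0.25(25 − 0.25x_{Kora}) ⇒ 0.9375x_{Kora} = 23.25, so x_{Kora} = 24.8.
Then x_{Mesa} = 25 − 0.25·24.8 = 18.8.
P_{Kora} = 142 − 2·24.8 − 18.8 = 73.6.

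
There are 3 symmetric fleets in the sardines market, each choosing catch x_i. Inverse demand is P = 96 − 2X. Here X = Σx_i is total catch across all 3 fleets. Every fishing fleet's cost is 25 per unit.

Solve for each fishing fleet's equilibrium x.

A representative fishing fleet's profit is π_i = x_i(96 − 2X) − 25x_i, with X = x_i + Σ_{j≠i} x_j.
First-order condition: 71 − 4x_i − 2Σ_{j≠i} x_j = 0.
In a symmetric equilibrium every fishing fleet chooses the same x, so Σ_{j≠i} x_j = 2x. The condition becomes 71 − 8x = 0, giving x = 71/8 = 8.875.

8.875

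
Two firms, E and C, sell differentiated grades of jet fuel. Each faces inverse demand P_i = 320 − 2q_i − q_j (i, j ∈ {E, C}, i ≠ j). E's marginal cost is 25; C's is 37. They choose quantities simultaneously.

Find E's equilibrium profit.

7152.08

Firm E's profit: π = q_E(320 − 2q_E − q_C) − 25q_E.
∂π/∂q_E = 295 − 4q_E − q_C = 0 ⇒ q_E = 73.75 − 0.25q_C.
Similarly q_C = 70.75 − 0.25q_E.
Solving the two reaction functions simultaneously: (1 − (−0.25)(−0.25))q_E = 73.75 − 0.25·70.75, so 0.9375q_E = 56.0625 and q_E = 59.8.
Then q_C = 70.75 − 0.25·59.8 = 55.8.
P_E = 320 − 2·59.8 − 55.8 = 144.6.
Profit = (144.6 − 25)·59.8 = 7152.08.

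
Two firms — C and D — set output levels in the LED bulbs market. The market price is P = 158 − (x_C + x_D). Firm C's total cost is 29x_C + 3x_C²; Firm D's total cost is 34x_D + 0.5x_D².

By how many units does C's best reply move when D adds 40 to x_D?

-5

Firm C's profit: π = x_C(158 − (x_C + x_D)) − 29x_C − 3x_C².
∂π/∂x_C = 129 − 8x_C − x_D = 0, so x_C = 16.125 − 0.125x_D.
The reaction-function slope is −0.125, so a 40-unit rise in x_D moves x_C by −0.125 × 40 = −5. C's best response falls — the actions are strategic substitutes.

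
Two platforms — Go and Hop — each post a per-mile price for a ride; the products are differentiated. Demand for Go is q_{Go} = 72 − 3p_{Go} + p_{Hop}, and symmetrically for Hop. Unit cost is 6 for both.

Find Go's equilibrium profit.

Go's profit: π = (p_{Go} − 6)(72 − 3p_{Go} + p_{Hop}).
∂π/∂p_{Go} = 90 − 6p_{Go} + p_{Hop} = 0 ⇒ p_{Go} = 15 + (1/6)p_{Hop}.
By symmetry p_{Hop} = p_{Go}; substituting into the reaction function, (5/6)p_{Go} = 15 and p_{Go} = 18.
q_{Go} = 72 − 3·18 + 18 = 36.
Profit = (18 − 6)·36 = 432.

432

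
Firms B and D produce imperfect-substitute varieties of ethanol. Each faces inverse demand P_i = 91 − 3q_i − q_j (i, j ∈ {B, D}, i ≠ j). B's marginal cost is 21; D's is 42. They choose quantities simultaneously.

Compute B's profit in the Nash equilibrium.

Firm B's profit: π = q_B(91 − 3q_B − q_D) − 21q_B.
∂π/∂q_B = 70 − 6q_B − q_D = 0 ⇒ q_B = 35/3 − (1/6)q_D.
Similarly q_D = 49/6 − (1/6)q_B.
Substituting the second reaction function into the first: q_B = 35/3 − (1/6)(49/6 − (1/6)q_B), which gives (35/36)q_B = 371/36 ⇒ q_B = 10.6.
Then q_D = 49/6 − (1/6)·10.6 = 6.4.
P_B = 91 − 3·10.6 − 6.4 = 52.8.
Profit = (52.8 − 21)·10.6 = 337.08.

337.08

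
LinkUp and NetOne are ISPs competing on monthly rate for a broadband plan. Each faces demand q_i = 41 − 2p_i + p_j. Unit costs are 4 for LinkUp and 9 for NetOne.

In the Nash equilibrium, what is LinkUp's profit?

LinkUp's profit: π = (p_{LinkUp} − 4)(41 − 2p_{LinkUp} + p_{NetOne}).
∂π/∂p_{LinkUp} = 49 − 4p_{LinkUp} + p_{NetOne} = 0 ⇒ p_{LinkUp} = 12.25 + 0.25p_{NetOne}.
Similarly p_{NetOne} = 14.75 + 0.25p_{LinkUp}.
Substituting the second reaction function into the first: p_{LinkUp} = 12.25 + 0.25(14.75 + 0.25p_{LinkUp}), which gives 0.9375p_{LinkUp} = 15.9375 ⇒ p_{LinkUp} = 17.
Then p_{NetOne} = 14.75 + 0.25·17 = 19.
q_{LinkUp} = 41 − 2·17 + 19 = 26.
Profit = (17 − 4)·26 = 338.

338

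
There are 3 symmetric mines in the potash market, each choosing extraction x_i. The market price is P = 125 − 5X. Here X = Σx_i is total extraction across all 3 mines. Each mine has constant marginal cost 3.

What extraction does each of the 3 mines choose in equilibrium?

A representative mine's profit is π_i = x_i(125 − 5X) − 3x_i, with X = x_i + Σ_{j≠i} x_j.
First-order condition: 122 − 10x_i − 5Σ_{j≠i} x_j = 0.
In a symmetric equilibrium every mine chooses the same x, so Σ_{j≠i} x_j = 2x. The condition becomes 122 − 20x = 0, giving x = 122/20 = 6.1.

6.1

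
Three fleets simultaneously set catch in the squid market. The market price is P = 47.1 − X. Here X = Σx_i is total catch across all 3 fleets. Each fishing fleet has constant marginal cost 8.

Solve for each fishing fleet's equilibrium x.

9.775

A representative fishing fleet's profit is π_i = x_i(47.1 − X) − 8x_i, with X = x_i + Σ_{j≠i} x_j.
First-order condition: 39.1 − 2x_i − Σ_{j≠i} x_j = 0.
Imposing symmetry (x_j = x for all j) turns Σ_{j≠i} x_j into 2x, so 39.1 = 4x and x = 9.775.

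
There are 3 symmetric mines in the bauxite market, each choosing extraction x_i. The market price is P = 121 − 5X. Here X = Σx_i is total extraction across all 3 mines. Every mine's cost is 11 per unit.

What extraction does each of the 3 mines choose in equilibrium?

A representative mine's profit is π_i = x_i(121 − 5X) − 11x_i, with X = x_i + Σ_{j≠i} x_j.
First-order condition: 110 − 10x_i − 5Σ_{j≠i} x_j = 0.
With identical mines, set every x_j = x: then 110 − 10x − 10x = 0, i.e. x = 110/20 = 5.5.

5.5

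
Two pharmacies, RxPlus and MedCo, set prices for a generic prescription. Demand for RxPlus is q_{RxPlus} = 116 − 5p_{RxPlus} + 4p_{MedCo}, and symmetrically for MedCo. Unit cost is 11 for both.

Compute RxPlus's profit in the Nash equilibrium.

RxPlus's profit: π = (p_{RxPlus} − 11)(116 − 5p_{RxPlus} + 4p_{MedCo}).
∂π/∂p_{RxPlus} = 171 − 10p_{RxPlus} + 4p_{MedCo} = 0 ⇒ p_{RxPlus} = 17.1 + 0.4p_{MedCo}.
By symmetry p_{MedCo} = p_{RxPlus}; substituting into the reaction function, 0.6p_{RxPlus} = 17.1 and p_{RxPlus} = 28.5.
q_{RxPlus} = 116 − 5·28.5 + 4·28.5 = 87.5.
Profit = (28.5 − 11)·87.5 = 1531.25.

1531.25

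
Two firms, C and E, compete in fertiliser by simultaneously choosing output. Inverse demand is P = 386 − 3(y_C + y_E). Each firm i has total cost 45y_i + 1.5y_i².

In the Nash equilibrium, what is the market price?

215.5

Firm C's profit: π = y_C(386 − 3(y_C + y_E)) − 45y_C − 1.5y_C².
∂π/∂y_C = 341 − 9y_C − 3y_E = 0, so y_C = 341/9 − (1/3)y_E.
By symmetry y_E = y_C; substituting into the reaction function, (4/3)y_C = 341/9 and y_C = 341/12.
Equilibrium price: P = 386 − 3·(341/6) = 215.5.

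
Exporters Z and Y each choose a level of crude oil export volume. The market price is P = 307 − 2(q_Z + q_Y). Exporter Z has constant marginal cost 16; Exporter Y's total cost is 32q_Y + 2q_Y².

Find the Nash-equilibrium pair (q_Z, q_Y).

Exporter Z's profit: π = q_Z(307 − 2(q_Z + q_Y)) − 16q_Z.
∂π/∂q_Z = 291 − 4q_Z − 2q_Y = 0, so q_Z = 72.75 − 0.5q_Y.
For Y: ∂π/∂q_Y = 275 − 8q_Y − 2q_Z = 0 ⇒ q_Y = 34.375 − 0.25q_Z.
Substituting the second reaction function into the first: q_Z = 72.75 − 0.5(34.375 − 0.25q_Z), which gives 0.875q_Z = 55.5625 ⇒ q_Z = 63.5.
Then q_Y = 34.375 − 0.25·63.5 = 18.5.

63.5, 18.5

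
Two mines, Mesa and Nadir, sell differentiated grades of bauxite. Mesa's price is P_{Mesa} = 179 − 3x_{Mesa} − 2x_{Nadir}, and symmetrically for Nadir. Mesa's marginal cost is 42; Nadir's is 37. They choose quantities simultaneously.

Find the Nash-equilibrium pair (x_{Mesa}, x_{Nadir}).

Mine Mesa's profit: π = x_{Mesa}(179 − 3x_{Mesa} − 2x_{Nadir}) − 42x_{Mesa}.
∂π/∂x_{Mesa} = 137 − 6x_{Mesa} − 2x_{Nadir} = 0 ⇒ x_{Mesa} = 137/6 − (1/3)x_{Nadir}.
Similarly x_{Nadir} = 71/3 − (1/3)x_{Mesa}.
Solving the two reaction functions simultaneously: (1 − (−1/3)(−1/3))x_{Mesa} = 137/6 − (1/3)·(71/3), so (8/9)x_{Mesa} = 269/18 and x_{Mesa} = 16.8125.
Then x_{Nadir} = 71/3 − (1/3)·16.8125 = 18.0625.

16.8125, 18.0625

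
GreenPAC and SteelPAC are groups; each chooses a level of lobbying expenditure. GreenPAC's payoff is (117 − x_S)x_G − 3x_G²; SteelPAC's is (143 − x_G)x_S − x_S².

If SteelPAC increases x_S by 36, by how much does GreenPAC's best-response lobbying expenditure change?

-6

Expanding GreenPAC's payoff: 117x_G − x_Sx_G − 3x_G².
∂π/∂x_G = 117 − x_S − 6x_G = 0, so x_G = 19.5 − (1/6)x_S.
The reaction-function slope is −1/6, so a 36-unit rise in x_S moves x_G by −1/6 × 36 = −6. GreenPAC's best response falls — the actions are strategic substitutes.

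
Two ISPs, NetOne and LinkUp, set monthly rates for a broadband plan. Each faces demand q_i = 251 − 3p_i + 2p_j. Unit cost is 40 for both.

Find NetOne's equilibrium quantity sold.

158.25

NetOne's profit: π = (p_{NetOne} − 40)(251 − 3p_{NetOne} + 2p_{LinkUp}).
∂π/∂p_{NetOne} = 371 − 6p_{NetOne} + 2p_{LinkUp} = 0 ⇒ p_{NetOne} = 371/6 + (1/3)p_{LinkUp}.
By symmetry p_{LinkUp} = p_{NetOne}; substituting into the reaction function, (2/3)p_{NetOne} = 371/6 and p_{NetOne} = 92.75.
q_{NetOne} = 251 − 3·92.75 + 2·92.75 = 158.25.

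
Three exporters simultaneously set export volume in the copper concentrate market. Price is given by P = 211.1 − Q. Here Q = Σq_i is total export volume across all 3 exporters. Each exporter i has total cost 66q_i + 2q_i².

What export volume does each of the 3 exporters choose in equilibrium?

18.1375

A representative exporter's profit is π_i = q_i(211.1 − Q) − 66q_i − 2q_i², with Q = q_i + Σ_{j≠i} q_j.
First-order condition: 145.1 − 6q_i − Σ_{j≠i} q_j = 0.
Imposing symmetry (q_j = q for all j) turns Σ_{j≠i} q_j into 2q, so 145.1 = 8q and q = 18.1375.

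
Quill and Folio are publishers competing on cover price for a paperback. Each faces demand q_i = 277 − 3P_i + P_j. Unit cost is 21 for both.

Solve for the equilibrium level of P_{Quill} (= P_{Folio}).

68

Quill's profit: π = (P_{Quill} − 21)(277 − 3P_{Quill} + P_{Folio}).
∂π/∂P_{Quill} = 340 − 6P_{Quill} + P_{Folio} = 0 ⇒ P_{Quill} = 170/3 + (1/6)P_{Folio}.
By symmetry P_{Folio} = P_{Quill}; substituting into the reaction function, (5/6)P_{Quill} = 170/3 and P_{Quill} = 68.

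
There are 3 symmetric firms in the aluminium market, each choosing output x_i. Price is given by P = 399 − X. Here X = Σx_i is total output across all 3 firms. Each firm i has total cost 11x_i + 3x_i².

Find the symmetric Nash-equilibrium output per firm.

A representative firm's profit is π_i = x_i(399 − X) − 11x_i − 3x_i², with X = x_i + Σ_{j≠i} x_j.
First-order condition: 388 − 8x_i − Σ_{j≠i} x_j = 0.
Imposing symmetry (x_j = x for all j) turns Σ_{j≠i} x_j into 2x, so 388 = 10x and x = 38.8.

38.8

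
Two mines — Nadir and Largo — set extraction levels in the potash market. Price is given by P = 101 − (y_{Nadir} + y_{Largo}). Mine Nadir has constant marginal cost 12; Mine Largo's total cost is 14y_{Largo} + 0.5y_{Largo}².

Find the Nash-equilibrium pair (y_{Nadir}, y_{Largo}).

36, 17

Mine Nadir's profit: π = y_{Nadir}(101 − (y_{Nadir} + y_{Largo})) − 12y_{Nadir}.
∂π/∂y_{Nadir} = 89 − 2y_{Nadir} − y_{Largo} = 0, so y_{Nadir} = 44.5 − 0.5y_{Largo}.
For Largo: ∂π/∂y_{Largo} = 87 − 3y_{Largo} − y_{Nadir} = 0 ⇒ y_{Largo} = 29 − (1/3)y_{Nadir}.
Plugging y_{Largo} into Nadir's best response: y_{Nadir} = 44.5 − 0.5(29 − (1/3)y_{Nadir}) ⇒ (5/6)y_{Nadir} = 30, so y_{Nadir} = 36.
Then y_{Largo} = 29 − (1/3)·36 = 17.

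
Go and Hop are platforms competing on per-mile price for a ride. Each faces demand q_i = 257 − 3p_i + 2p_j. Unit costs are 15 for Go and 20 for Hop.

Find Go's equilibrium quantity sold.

Go's profit: π = (p_{Go} − 15)(257 − 3p_{Go} + 2p_{Hop}).
∂π/∂p_{Go} = 302 − 6p_{Go} + 2p_{Hop} = 0 ⇒ p_{Go} = 151/3 + (1/3)p_{Hop}.
Similarly p_{Hop} = 317/6 + (1/3)p_{Go}.
Solving the two reaction functions simultaneously: (1 − (1/3)(1/3))p_{Go} = 151/3 + (1/3)·(317/6), so (8/9)p_{Go} = 1223/18 and p_{Go} = 76.4375.
Then p_{Hop} = 317/6 + (1/3)·76.4375 = 78.3125.
q_{Go} = 257 − 3·76.4375 + 2·78.3125 = 184.3125.

184.3125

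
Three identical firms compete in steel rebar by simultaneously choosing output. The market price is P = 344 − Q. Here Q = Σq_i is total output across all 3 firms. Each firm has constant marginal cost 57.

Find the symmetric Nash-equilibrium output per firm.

71.75

A representative firm's profit is π_i = q_i(344 − Q) − 57q_i, with Q = q_i + Σ_{j≠i} q_j.
First-order condition: 287 − 2q_i − Σ_{j≠i} q_j = 0.
Imposing symmetry (q_j = q for all j) turns Σ_{j≠i} q_j into 2q, so 287 = 4q and q = 71.75.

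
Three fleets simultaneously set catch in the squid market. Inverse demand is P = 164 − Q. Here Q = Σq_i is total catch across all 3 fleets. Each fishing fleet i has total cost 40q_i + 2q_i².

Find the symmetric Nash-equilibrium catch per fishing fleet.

15.5

A representative fishing fleet's profit is π_i = q_i(164 − Q) − 40q_i − 2q_i², with Q = q_i + Σ_{j≠i} q_j.
First-order condition: 124 − 6q_i − Σ_{j≠i} q_j = 0.
With identical fishing fleets, set every q_j = q: then 124 − 6q − 2q = 0, i.e. q = 124/8 = 15.5.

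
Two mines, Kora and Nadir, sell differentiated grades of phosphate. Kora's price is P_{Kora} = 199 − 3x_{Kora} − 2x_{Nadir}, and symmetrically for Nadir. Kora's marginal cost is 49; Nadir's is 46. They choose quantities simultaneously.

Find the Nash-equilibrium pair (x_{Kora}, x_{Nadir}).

Mine Kora's profit: π = x_{Kora}(199 − 3x_{Kora} − 2x_{Nadir}) − 49x_{Kora}.
∂π/∂x_{Kora} = 150 − 6x_{Kora} − 2x_{Nadir} = 0 ⇒ x_{Kora} = 25 − (1/3)x_{Nadir}.
Similarly x_{Nadir} = 25.5 − (1/3)x_{Kora}.
Plugging x_{Nadir} into Kora's best response: x_{Kora} = 25 − (1/3)(25.5 − (1/3)x_{Kora}) ⇒ (8/9)x_{Kora} = 16.5, so x_{Kora} = 18.5625.
Then x_{Nadir} = 25.5 − (1/3)·18.5625 = 19.3125.

18.5625, 19.3125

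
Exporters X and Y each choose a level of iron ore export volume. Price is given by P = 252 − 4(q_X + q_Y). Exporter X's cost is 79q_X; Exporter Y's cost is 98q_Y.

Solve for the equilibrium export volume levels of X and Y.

Exporter X's profit: π = q_X(252 − 4(q_X + q_Y)) − 79q_X.
∂π/∂q_X = 173 − 8q_X − 4q_Y = 0, so q_X = 21.625 − 0.5q_Y.
By the same steps for Y: q_Y = 19.25 − 0.5q_X.
Substituting the second reaction function into the first: q_X = 21.625 − 0.5(19.25 − 0.5q_X), which gives 0.75q_X = 12 ⇒ q_X = 16.
Then q_Y = 19.25 − 0.5·16 = 11.25.

16, 11.25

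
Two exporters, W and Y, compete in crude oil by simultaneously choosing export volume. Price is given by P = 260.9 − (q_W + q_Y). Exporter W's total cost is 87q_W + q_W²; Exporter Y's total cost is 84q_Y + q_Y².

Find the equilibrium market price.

Exporter W's profit: π = q_W(260.9 − (q_W + q_Y)) − 87q_W − q_W².
∂π/∂q_W = 173.9 − 4q_W − q_Y = 0, so q_W = 43.475 − 0.25q_Y.
By the same steps for Y: q_Y = 44.225 − 0.25q_W.
Plugging q_Y into W's best response: q_W = 43.475 − 0.25(44.225 − 0.25q_W) ⇒ 0.9375q_W = 5187/160, so q_W = 34.58.
Then q_Y = 44.225 − 0.25·34.58 = 35.58.
Equilibrium price: P = 260.9 − 70.16 = 190.74.

190.74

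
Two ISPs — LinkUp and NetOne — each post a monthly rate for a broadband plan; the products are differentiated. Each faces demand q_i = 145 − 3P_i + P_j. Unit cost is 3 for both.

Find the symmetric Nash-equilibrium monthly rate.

30.8

LinkUp's profit: π = (P_{LinkUp} − 3)(145 − 3P_{LinkUp} + P_{NetOne}).
∂π/∂P_{LinkUp} = 154 − 6P_{LinkUp} + P_{NetOne} = 0 ⇒ P_{LinkUp} = 77/3 + (1/6)P_{NetOne}.
Setting P_{LinkUp} = P_{NetOne} in the reaction function: P_{LinkUp} = 77/3 + (1/6)P_{LinkUp}, so P_{LinkUp} = (77/3) / (5/6) = 30.8.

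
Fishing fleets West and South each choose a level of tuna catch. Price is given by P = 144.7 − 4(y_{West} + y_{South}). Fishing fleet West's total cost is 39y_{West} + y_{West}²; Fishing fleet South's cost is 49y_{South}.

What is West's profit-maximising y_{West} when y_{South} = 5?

8.57

Fishing fleet West's profit: π = y_{West}(144.7 − 4(y_{West} + y_{South})) − 39y_{West} − y_{West}².
∂π/∂y_{West} = 105.7 − 10y_{West} − 4y_{South} = 0, so y_{West} = 10.57 − 0.4y_{South}.
At y_{South} = 5: y_{West} = 10.57 − 0.4·5 = 8.57.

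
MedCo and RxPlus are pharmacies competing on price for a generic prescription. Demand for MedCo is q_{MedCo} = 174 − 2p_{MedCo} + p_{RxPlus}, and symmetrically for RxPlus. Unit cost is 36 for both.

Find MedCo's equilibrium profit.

4232

MedCo's profit: π = (p_{MedCo} − 36)(174 − 2p_{MedCo} + p_{RxPlus}).
∂π/∂p_{MedCo} = 246 − 4p_{MedCo} + p_{RxPlus} = 0 ⇒ p_{MedCo} = 61.5 + 0.25p_{RxPlus}.
By symmetry p_{RxPlus} = p_{MedCo}; substituting into the reaction function, 0.75p_{MedCo} = 61.5 and p_{MedCo} = 82.
q_{MedCo} = 174 − 2·82 + 82 = 92.
Profit = (82 − 36)·92 = 4232.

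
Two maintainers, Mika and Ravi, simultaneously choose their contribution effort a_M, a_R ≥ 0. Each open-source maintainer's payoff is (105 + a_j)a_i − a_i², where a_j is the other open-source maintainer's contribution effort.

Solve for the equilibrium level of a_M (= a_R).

105

Mika's payoff is (105 + a_R)a_M − a_M².
∂π/∂a_M = 105 + a_R − 2a_M = 0, so a_M = 52.5 + 0.5a_R.
Setting a_M = a_R in the reaction function: a_M = 52.5 + 0.5a_M, so a_M = 52.5 / 0.5 = 105.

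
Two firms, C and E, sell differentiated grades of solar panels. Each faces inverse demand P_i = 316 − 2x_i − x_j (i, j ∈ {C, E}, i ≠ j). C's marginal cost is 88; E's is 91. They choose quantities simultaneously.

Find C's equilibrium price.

Firm C's profit: π = x_C(316 − 2x_C − x_E) − 88x_C.
∂π/∂x_C = 228 − 4x_C − x_E = 0 ⇒ x_C = 57 − 0.25x_E.
Similarly x_E = 56.25 − 0.25x_C.
Substituting the second reaction function into the first: x_C = 57 − 0.25(56.25 − 0.25x_C), which gives 0.9375x_C = 42.9375 ⇒ x_C = 45.8.
Then x_E = 56.25 − 0.25·45.8 = 44.8.
P_C = 316 − 2·45.8 − 44.8 = 179.6.

179.6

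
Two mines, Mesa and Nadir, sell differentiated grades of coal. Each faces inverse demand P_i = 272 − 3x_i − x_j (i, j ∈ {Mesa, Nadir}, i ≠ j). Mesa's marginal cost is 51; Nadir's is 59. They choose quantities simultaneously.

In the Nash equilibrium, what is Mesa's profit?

Mine Mesa's profit: π = x_{Mesa}(272 − 3x_{Mesa} − x_{Nadir}) − 51x_{Mesa}.
∂π/∂x_{Mesa} = 221 − 6x_{Mesa} − x_{Nadir} = 0 ⇒ x_{Mesa} = 221/6 − (1/6)x_{Nadir}.
Similarly x_{Nadir} = 35.5 − (1/6)x_{Mesa}.
Substituting the second reaction function into the first: x_{Mesa} = 221/6 − (1/6)(35.5 − (1/6)x_{Mesa}), which gives (35/36)x_{Mesa} = 371/12 ⇒ x_{Mesa} = 31.8.
Then x_{Nadir} = 35.5 − (1/6)·31.8 = 30.2.
P_{Mesa} = 272 − 3·31.8 − 30.2 = 146.4.
Profit = (146.4 − 51)·31.8 = 3033.72.

3033.72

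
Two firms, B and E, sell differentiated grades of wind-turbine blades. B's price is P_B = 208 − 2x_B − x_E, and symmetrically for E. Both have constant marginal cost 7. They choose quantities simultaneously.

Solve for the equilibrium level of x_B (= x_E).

Firm B's profit: π = x_B(208 − 2x_B − x_E) − 7x_B.
∂π/∂x_B = 201 − 4x_B − x_E = 0 ⇒ x_B = 50.25 − 0.25x_E.
The game is symmetric, so in equilibrium x_E = x_B: the reaction function gives 1.25x_B = 50.25, hence x_B = 40.2.

40.2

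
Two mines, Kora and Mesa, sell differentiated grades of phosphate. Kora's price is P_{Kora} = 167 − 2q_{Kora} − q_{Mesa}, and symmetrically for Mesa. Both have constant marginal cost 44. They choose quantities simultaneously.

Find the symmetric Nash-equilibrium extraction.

Mine Kora's profit: π = q_{Kora}(167 − 2q_{Kora} − q_{Mesa}) − 44q_{Kora}.
∂π/∂q_{Kora} = 123 − 4q_{Kora} − q_{Mesa} = 0 ⇒ q_{Kora} = 30.75 − 0.25q_{Mesa}.
The game is symmetric, so in equilibrium q_{Mesa} = q_{Kora}: the reaction function gives 1.25q_{Kora} = 30.75, hence q_{Kora} = 24.6.

24.6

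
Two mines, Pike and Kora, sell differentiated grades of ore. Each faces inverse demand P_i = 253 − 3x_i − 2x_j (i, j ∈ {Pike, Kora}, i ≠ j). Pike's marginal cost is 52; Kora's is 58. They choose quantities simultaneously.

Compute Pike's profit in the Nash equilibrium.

1950.75

Mine Pike's profit: π = x_{Pike}(253 − 3x_{Pike} − 2x_{Kora}) − 52x_{Pike}.
∂π/∂x_{Pike} = 201 − 6x_{Pike} − 2x_{Kora} = 0 ⇒ x_{Pike} = 33.5 − (1/3)x_{Kora}.
Similarly x_{Kora} = 32.5 − (1/3)x_{Pike}.
Solving the two reaction functions simultaneously: (1 − (−1/3)(−1/3))x_{Pike} = 33.5 − (1/3)·32.5, so (8/9)x_{Pike} = 68/3 and x_{Pike} = 25.5.
Then x_{Kora} = 32.5 − (1/3)·25.5 = 24.
P_{Pike} = 253 − 3·25.5 − 2·24 = 128.5.
Profit = (128.5 − 52)·25.5 = 1950.75.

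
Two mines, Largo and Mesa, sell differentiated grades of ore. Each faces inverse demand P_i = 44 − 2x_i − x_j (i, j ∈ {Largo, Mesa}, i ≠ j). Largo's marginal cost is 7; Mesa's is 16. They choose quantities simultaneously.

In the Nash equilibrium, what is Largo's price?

Mine Largo's profit: π = x_{Largo}(44 − 2x_{Largo} − x_{Mesa}) − 7x_{Largo}.
∂π/∂x_{Largo} = 37 − 4x_{Largo} − x_{Mesa} = 0 ⇒ x_{Largo} = 9.25 − 0.25x_{Mesa}.
Similarly x_{Mesa} = 7 − 0.25x_{Largo}.
Solving the two reaction functions simultaneously: (1 − (−0.25)(−0.25))x_{Largo} = 9.25 − 0.25·7, so 0.9375x_{Largo} = 7.5 and x_{Largo} = 8.
Then x_{Mesa} = 7 − 0.25·8 = 5.
P_{Largo} = 44 − 2·8 − 5 = 23.

23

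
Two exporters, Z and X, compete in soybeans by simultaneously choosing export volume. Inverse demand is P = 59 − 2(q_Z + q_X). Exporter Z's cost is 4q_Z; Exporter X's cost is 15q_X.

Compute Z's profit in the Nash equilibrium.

Exporter Z's profit: π = q_Z(59 − 2(q_Z + q_X)) − 4q_Z.
∂π/∂q_Z = 55 − 4q_Z − 2q_X = 0, so q_Z = 13.75 − 0.5q_X.
By the same steps for X: q_X = 11 − 0.5q_Z.
Plugging q_X into Z's best response: q_Z = 13.75 − 0.5(11 − 0.5q_Z) ⇒ 0.75q_Z = 8.25, so q_Z = 11.
Then q_X = 11 − 0.5·11 = 5.5.
Price P = 59 − 2·16.5 = 26.
Z's profit: (26 − 4)·11 = 242.

242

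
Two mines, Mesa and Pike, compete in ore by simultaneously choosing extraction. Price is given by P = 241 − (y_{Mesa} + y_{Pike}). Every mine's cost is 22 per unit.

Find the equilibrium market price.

95

Mine Mesa's profit: π = y_{Mesa}(241 − (y_{Mesa} + y_{Pike})) − 22y_{Mesa}.
∂π/∂y_{Mesa} = 219 − 2y_{Mesa} − y_{Pike} = 0, so y_{Mesa} = 109.5 − 0.5y_{Pike}.
Setting y_{Mesa} = y_{Pike} in the reaction function: y_{Mesa} = 109.5 − 0.5y_{Mesa}, so y_{Mesa} = 109.5 / 1.5 = 73.
Equilibrium price: P = 241 − 146 = 95.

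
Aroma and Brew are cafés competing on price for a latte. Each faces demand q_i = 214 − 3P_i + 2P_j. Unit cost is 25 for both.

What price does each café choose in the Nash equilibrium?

72.25

Aroma's profit: π = (P_{Aroma} − 25)(214 − 3P_{Aroma} + 2P_{Brew}).
∂π/∂P_{Aroma} = 289 − 6P_{Aroma} + 2P_{Brew} = 0 ⇒ P_{Aroma} = 289/6 + (1/3)P_{Brew}.
By symmetry P_{Brew} = P_{Aroma}; substituting into the reaction function, (2/3)P_{Aroma} = 289/6 and P_{Aroma} = 72.25.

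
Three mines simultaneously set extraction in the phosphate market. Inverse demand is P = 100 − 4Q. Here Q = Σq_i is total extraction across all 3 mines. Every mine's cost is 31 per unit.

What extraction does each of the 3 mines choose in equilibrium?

4.3125

A representative mine's profit is π_i = q_i(100 − 4Q) − 31q_i, with Q = q_i + Σ_{j≠i} q_j.
First-order condition: 69 − 8q_i − 4Σ_{j≠i} q_j = 0.
Imposing symmetry (q_j = q for all j) turns Σ_{j≠i} q_j into 2q, so 69 = 16q and q = 4.3125.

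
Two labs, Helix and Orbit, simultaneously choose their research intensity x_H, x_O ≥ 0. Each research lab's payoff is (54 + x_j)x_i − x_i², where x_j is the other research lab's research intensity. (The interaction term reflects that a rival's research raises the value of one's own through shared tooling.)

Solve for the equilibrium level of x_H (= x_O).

54

Helix's payoff is (54 + x_O)x_H − x_H².
∂π/∂x_H = 54 + x_O − 2x_H = 0, so x_H = 27 + 0.5x_O.
Setting x_H = x_O in the reaction function: x_H = 27 + 0.5x_H, so x_H = 27 / 0.5 = 54.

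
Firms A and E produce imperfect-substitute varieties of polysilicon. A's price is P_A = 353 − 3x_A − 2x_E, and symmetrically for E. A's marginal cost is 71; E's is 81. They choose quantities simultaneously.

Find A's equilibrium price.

Firm A's profit: π = x_A(353 − 3x_A − 2x_E) − 71x_A.
∂π/∂x_A = 282 − 6x_A − 2x_E = 0 ⇒ x_A = 47 − (1/3)x_E.
Similarly x_E = 136/3 − (1/3)x_A.
Plugging x_E into A's best response: x_A = 47 − (1/3)(136/3 − (1/3)x_A) ⇒ (8/9)x_A = 287/9, so x_A = 35.875.
Then x_E = 136/3 − (1/3)·35.875 = 33.375.
P_A = 353 − 3·35.875 − 2·33.375 = 178.625.

178.625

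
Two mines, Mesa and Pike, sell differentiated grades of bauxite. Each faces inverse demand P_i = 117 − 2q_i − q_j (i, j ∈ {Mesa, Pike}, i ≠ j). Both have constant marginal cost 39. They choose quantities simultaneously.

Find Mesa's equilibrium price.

70.2

Mine Mesa's profit: π = q_{Mesa}(117 − 2q_{Mesa} − q_{Pike}) − 39q_{Mesa}.
∂π/∂q_{Mesa} = 78 − 4q_{Mesa} − q_{Pike} = 0 ⇒ q_{Mesa} = 19.5 − 0.25q_{Pike}.
By symmetry q_{Pike} = q_{Mesa}; substituting into the reaction function, 1.25q_{Mesa} = 19.5 and q_{Mesa} = 15.6.
P_{Mesa} = 117 − 2·15.6 − 15.6 = 70.2.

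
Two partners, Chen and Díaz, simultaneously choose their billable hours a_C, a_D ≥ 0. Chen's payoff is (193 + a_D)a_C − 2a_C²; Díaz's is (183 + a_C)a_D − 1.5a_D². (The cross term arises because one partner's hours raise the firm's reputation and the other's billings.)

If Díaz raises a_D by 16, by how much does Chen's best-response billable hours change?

4

Expanding Chen's payoff: 193a_C + a_Da_C − 2a_C².
∂π/∂a_C = 193 + a_D − 4a_C = 0, so a_C = 48.25 + 0.25a_D.
The reaction-function slope is 0.25, so a 16-unit rise in a_D moves a_C by 0.25 × 16 = 4. Chen's best response rises — the actions are strategic complements.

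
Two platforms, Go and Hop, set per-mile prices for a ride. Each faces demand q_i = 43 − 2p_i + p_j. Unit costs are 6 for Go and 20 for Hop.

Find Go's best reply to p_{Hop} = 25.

20

Go's profit: π = (p_{Go} − 6)(43 − 2p_{Go} + p_{Hop}).
∂π/∂p_{Go} = 55 − 4p_{Go} + p_{Hop} = 0 ⇒ p_{Go} = 13.75 + 0.25p_{Hop}.
At p_{Hop} = 25: p_{Go} = 13.75 + 0.25·25 = 20.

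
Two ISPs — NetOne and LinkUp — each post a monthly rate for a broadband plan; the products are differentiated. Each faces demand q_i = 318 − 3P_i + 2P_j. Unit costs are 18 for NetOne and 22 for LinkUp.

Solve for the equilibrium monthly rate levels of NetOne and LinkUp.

NetOne's profit: π = (P_{NetOne} − 18)(318 − 3P_{NetOne} + 2P_{LinkUp}).
∂π/∂P_{NetOne} = 372 − 6P_{NetOne} + 2P_{LinkUp} = 0 ⇒ P_{NetOne} = 62 + (1/3)P_{LinkUp}.
Similarly P_{LinkUp} = 64 + (1/3)P_{NetOne}.
Substituting the second reaction function into the first: P_{NetOne} = 62 + (1/3)(64 + (1/3)P_{NetOne}), which gives (8/9)P_{NetOne} = 250/3 ⇒ P_{NetOne} = 93.75.
Then P_{LinkUp} = 64 + (1/3)·93.75 = 95.25.

93.75, 95.25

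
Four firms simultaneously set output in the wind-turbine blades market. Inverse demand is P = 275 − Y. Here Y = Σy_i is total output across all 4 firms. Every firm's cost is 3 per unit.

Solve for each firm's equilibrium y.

A representative firm's profit is π_i = y_i(275 − Y) − 3y_i, with Y = y_i + Σ_{j≠i} y_j.
First-order condition: 272 − 2y_i − Σ_{j≠i} y_j = 0.
In a symmetric equilibrium every firm chooses the same y, so Σ_{j≠i} y_j = 3y. The condition becomes 272 − 5y = 0, giving y = 272/5 = 54.4.

54.4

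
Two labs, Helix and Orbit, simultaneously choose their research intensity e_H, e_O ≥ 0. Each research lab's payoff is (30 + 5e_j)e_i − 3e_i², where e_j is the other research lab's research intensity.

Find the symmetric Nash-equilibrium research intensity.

30

Helix's payoff is (30 + 5e_O)e_H − 3e_H².
∂π/∂e_H = 30 + 5e_O − 6e_H = 0, so e_H = 5 + (5/6)e_O.
By symmetry e_O = e_H; substituting into the reaction function, (1/6)e_H = 5 and e_H = 30.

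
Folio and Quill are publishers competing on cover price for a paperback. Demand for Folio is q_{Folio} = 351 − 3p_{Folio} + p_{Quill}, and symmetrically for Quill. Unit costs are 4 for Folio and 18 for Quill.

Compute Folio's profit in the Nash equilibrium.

Folio's profit: π = (p_{Folio} − 4)(351 − 3p_{Folio} + p_{Quill}).
∂π/∂p_{Folio} = 363 − 6p_{Folio} + p_{Quill} = 0 ⇒ p_{Folio} = 60.5 + (1/6)p_{Quill}.
Similarly p_{Quill} = 67.5 + (1/6)p_{Folio}.
Plugging p_{Quill} into Folio's best response: p_{Folio} = 60.5 + (1/6)(67.5 + (1/6)p_{Folio}) ⇒ (35/36)p_{Folio} = 71.75, so p_{Folio} = 73.8.
Then p_{Quill} = 67.5 + (1/6)·73.8 = 79.8.
q_{Folio} = 351 − 3·73.8 + 79.8 = 209.4.
Profit = (73.8 − 4)·209.4 = 14616.12.

14616.12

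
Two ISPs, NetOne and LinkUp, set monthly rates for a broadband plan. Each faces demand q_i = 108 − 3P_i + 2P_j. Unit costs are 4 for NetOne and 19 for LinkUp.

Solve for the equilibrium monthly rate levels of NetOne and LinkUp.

NetOne's profit: π = (P_{NetOne} − 4)(108 − 3P_{NetOne} + 2P_{LinkUp}).
∂π/∂P_{NetOne} = 120 − 6P_{NetOne} + 2P_{LinkUp} = 0 ⇒ P_{NetOne} = 20 + (1/3)P_{LinkUp}.
Similarly P_{LinkUp} = 27.5 + (1/3)P_{NetOne}.
Substituting the second reaction function into the first: P_{NetOne} = 20 + (1/3)(27.5 + (1/3)P_{NetOne}), which gives (8/9)P_{NetOne} = 175/6 ⇒ P_{NetOne} = 32.8125.
Then P_{LinkUp} = 27.5 + (1/3)·32.8125 = 38.4375.

32.8125, 38.4375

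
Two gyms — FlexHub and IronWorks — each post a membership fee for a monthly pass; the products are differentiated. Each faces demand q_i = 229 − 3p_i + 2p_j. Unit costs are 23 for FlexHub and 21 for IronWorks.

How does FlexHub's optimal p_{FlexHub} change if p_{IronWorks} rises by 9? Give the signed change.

FlexHub's profit: π = (p_{FlexHub} − 23)(229 − 3p_{FlexHub} + 2p_{IronWorks}).
∂π/∂p_{FlexHub} = 298 − 6p_{FlexHub} + 2p_{IronWorks} = 0 ⇒ p_{FlexHub} = 149/3 + (1/3)p_{IronWorks}.
The reaction-function slope is 1/3, so a 9-unit rise in p_{IronWorks} moves p_{FlexHub} by 1/3 × 9 = 3. FlexHub's best response rises — the actions are strategic complements.

3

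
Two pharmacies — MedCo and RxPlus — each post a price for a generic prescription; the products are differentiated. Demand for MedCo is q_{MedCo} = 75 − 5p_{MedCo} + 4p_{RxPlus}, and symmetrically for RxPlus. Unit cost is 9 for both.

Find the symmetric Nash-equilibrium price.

MedCo's profit: π = (p_{MedCo} − 9)(75 − 5p_{MedCo} + 4p_{RxPlus}).
∂π/∂p_{MedCo} = 120 − 10p_{MedCo} + 4p_{RxPlus} = 0 ⇒ p_{MedCo} = 12 + 0.4p_{RxPlus}.
Setting p_{MedCo} = p_{RxPlus} in the reaction function: p_{MedCo} = 12 + 0.4p_{MedCo}, so p_{MedCo} = 12 / 0.6 = 20.

20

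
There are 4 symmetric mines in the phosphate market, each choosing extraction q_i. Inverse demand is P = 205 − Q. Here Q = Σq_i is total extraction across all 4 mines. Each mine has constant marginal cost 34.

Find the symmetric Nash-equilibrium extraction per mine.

34.2

A representative mine's profit is π_i = q_i(205 − Q) − 34q_i, with Q = q_i + Σ_{j≠i} q_j.
First-order condition: 171 − 2q_i − Σ_{j≠i} q_j = 0.
Imposing symmetry (q_j = q for all j) turns Σ_{j≠i} q_j into 3q, so 171 = 5q and q = 34.2.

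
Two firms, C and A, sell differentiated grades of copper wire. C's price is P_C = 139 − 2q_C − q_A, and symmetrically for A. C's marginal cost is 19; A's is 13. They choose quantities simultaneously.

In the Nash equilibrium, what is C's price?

Firm C's profit: π = q_C(139 − 2q_C − q_A) − 19q_C.
∂π/∂q_C = 120 − 4q_C − q_A = 0 ⇒ q_C = 30 − 0.25q_A.
Similarly q_A = 31.5 − 0.25q_C.
Solving the two reaction functions simultaneously: (1 − (−0.25)(−0.25))q_C = 30 − 0.25·31.5, so 0.9375q_C = 22.125 and q_C = 23.6.
Then q_A = 31.5 − 0.25·23.6 = 25.6.
P_C = 139 − 2·23.6 − 25.6 = 66.2.

66.2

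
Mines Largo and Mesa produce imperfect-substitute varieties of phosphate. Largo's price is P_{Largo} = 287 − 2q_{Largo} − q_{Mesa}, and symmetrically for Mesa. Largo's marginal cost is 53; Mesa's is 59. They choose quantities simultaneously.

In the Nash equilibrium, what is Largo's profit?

4455.68

Mine Largo's profit: π = q_{Largo}(287 − 2q_{Largo} − q_{Mesa}) − 53q_{Largo}.
∂π/∂q_{Largo} = 234 − 4q_{Largo} − q_{Mesa} = 0 ⇒ q_{Largo} = 58.5 − 0.25q_{Mesa}.
Similarly q_{Mesa} = 57 − 0.25q_{Largo}.
Plugging q_{Mesa} into Largo's best response: q_{Largo} = 58.5 − 0.25(57 − 0.25q_{Largo}) ⇒ 0.9375q_{Largo} = 44.25, so q_{Largo} = 47.2.
Then q_{Mesa} = 57 − 0.25·47.2 = 45.2.
P_{Largo} = 287 − 2·47.2 − 45.2 = 147.4.
Profit = (147.4 − 53)·47.2 = 4455.68.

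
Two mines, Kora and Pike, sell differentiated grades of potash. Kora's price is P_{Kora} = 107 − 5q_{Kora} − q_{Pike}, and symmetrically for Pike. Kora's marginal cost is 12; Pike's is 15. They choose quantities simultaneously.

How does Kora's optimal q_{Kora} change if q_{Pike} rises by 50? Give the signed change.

-5

Mine Kora's profit: π = q_{Kora}(107 − 5q_{Kora} − q_{Pike}) − 12q_{Kora}.
∂π/∂q_{Kora} = 95 − 10q_{Kora} − q_{Pike} = 0 ⇒ q_{Kora} = 9.5 − 0.1q_{Pike}.
The reaction-function slope is −0.1, so a 50-unit rise in q_{Pike} moves q_{Kora} by −0.1 × 50 = −5. Kora's best response falls — the actions are strategic substitutes.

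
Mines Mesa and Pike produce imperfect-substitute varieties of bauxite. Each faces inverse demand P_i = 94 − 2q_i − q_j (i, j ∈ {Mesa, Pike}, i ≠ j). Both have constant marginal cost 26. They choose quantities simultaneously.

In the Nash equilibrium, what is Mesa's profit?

Mine Mesa's profit: π = q_{Mesa}(94 − 2q_{Mesa} − q_{Pike}) − 26q_{Mesa}.
∂π/∂q_{Mesa} = 68 − 4q_{Mesa} − q_{Pike} = 0 ⇒ q_{Mesa} = 17 − 0.25q_{Pike}.
Setting q_{Mesa} = q_{Pike} in the reaction function: q_{Mesa} = 17 − 0.25q_{Mesa}, so q_{Mesa} = 17 / 1.25 = 13.6.
P_{Mesa} = 94 − 2·13.6 − 13.6 = 53.2.
Profit = (53.2 − 26)·13.6 = 369.92.

369.92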